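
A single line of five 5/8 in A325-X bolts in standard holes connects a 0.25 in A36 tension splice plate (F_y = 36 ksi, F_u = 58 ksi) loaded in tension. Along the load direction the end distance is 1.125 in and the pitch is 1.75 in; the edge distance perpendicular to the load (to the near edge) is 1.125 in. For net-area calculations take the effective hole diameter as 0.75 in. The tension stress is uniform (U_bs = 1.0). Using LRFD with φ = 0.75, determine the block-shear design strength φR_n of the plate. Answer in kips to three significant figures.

Shear plane L_v = 1.125 + 4·1.75 = 8.125 in; A_gv = 8.125 × 0.25 = 2.031 in².
A_nv = (8.125 − 4.5·0.75) × 0.25 = 1.188 in².
A_nt = (1.125 − 0.5·0.75) × 0.25 = 0.1875 in².
0.6 F_u A_nv = 41.32 kips; 0.6 F_y A_gv = 43.87 kips → shear rupture governs the shear term.
R_n = 41.32 + 1.0 × 58 × 0.1875 = 52.2 kips.
Design strength φR_n = 0.75 × 52.2 = 39.1 kips.

39.1 kips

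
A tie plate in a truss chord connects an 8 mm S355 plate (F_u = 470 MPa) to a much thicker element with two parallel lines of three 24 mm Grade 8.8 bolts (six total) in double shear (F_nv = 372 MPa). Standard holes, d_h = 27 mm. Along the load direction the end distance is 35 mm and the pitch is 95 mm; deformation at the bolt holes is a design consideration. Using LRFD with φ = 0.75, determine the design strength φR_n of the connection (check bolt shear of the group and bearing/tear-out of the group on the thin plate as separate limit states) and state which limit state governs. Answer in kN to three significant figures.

795 kN (bearing governs)

Bolt shear: A_b = π·24²/4 = 452.4 mm²; R_n = 372 × 452.4 × 6 × 2 / 1000 = 2019 kN → 0.75 × 2019 = 1510 kN.
Bearing (1.2 l_c t F_u ≤ 2.4 d t F_u): upper limit = 2.4·24·8·470 / 1000 = 216.6 kN.
  Edge l_c = 35 − 27/2 = 21.5 → r_n = 97.01 kN; interior l_c = 95 − 27 = 68 → r_n = 216.6 kN.
  R_n,bearing = 2·97.01 + 4·216.6 = 1060 kN → 0.75 × 1060 = 795 kN.
Bearing governs: 795 kN.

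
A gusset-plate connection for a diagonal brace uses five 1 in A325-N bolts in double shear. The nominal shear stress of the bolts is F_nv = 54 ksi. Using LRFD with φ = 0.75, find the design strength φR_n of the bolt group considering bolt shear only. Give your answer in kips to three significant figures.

318 kips

A_b = π × 1² / 4 = 0.7854 in².
R_n = F_nv · A_b · n · n_s = 54 × 0.7854 × 5 × 2 = 424.1 kips.
Design strength φR_n = 0.75 × 424.1 = 318 kips.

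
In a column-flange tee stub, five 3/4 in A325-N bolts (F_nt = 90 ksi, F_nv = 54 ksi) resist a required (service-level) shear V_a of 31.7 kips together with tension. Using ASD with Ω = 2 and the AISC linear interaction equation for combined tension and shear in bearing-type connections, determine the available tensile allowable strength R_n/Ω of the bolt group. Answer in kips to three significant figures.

76.4 kips

A_b = π·0.75²/4 = 0.4418 in²; f_rv = 31.7 / (5 × 0.4418) = 14.35 ksi.
F'_nt = 1.3 F_nt − (Ω F_nt / F_nv) f_rv = 1.3·90 − (2·90/54)·14.35 = 69.16 ksi, capped at F_nt → F'_nt = 69.16 ksi.
R_n = F'_nt · A_b · n = 69.16 × 0.4418 × 5 = 152.8 kips.
Allowable strength R_n/Ω = 152.8 / 2 = 76.4 kips.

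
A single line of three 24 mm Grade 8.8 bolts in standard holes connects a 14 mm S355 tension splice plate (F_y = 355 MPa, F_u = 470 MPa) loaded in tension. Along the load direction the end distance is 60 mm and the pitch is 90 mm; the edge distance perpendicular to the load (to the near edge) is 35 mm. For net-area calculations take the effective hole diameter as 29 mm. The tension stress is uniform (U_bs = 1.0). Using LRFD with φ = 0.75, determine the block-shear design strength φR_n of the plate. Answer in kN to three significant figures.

597 kN

Shear plane L_v = 60 + 2·90 = 240 mm; A_gv = 240 × 14 = 3360 mm².
A_nv = (240 − 2.5·29) × 14 = 2345 mm².
A_nt = (35 − 0.5·29) × 14 = 287 mm².
0.6 F_u A_nv = 661.3 kN; 0.6 F_y A_gv = 715.7 kN → shear rupture governs the shear term.
R_n = 661.3 + 1.0 × 470 × 287 / 1000 = 796.2 kN.
Design strength φR_n = 0.75 × 796.2 = 597 kN.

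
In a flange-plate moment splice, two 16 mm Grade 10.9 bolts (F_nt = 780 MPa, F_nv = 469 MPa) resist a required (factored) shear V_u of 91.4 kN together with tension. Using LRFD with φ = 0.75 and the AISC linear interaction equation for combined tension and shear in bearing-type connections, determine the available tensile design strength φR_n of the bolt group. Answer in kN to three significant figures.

A_b = π·16²/4 = 201.1 mm²; f_rv = 91.4 × 1000 / (2 × 201.1) = 227.3 MPa.
F'_nt = 1.3 F_nt − (F_nt / φF_nv) f_rv = 1.3·780 − (780/(0.75·469))·227.3 = 510 MPa, capped at F_nt → F'_nt = 510 MPa.
R_n = F'_nt · A_b · n = 510 × 201.1 × 2 / 1000 = 205.1 kN.
Design strength φR_n = 0.75 × 205.1 = 154 kN.

154 kN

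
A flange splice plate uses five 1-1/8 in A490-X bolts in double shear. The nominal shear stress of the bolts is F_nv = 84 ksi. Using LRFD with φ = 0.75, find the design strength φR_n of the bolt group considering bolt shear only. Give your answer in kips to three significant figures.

626 kips

A_b = π × 1.125² / 4 = 0.994 in².
R_n = F_nv · A_b · n · n_s = 84 × 0.994 × 5 × 2 = 835 kips.
Design strength φR_n = 0.75 × 835 = 626 kips.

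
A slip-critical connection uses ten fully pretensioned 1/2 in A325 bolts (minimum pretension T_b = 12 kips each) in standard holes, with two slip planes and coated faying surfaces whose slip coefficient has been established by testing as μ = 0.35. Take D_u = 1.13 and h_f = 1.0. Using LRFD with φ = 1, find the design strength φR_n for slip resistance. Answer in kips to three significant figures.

94.9 kips

R_n = μ · D_u · h_f · T_b · n_s · n_b = 0.35 × 1.13 × 1.0 × 12 × 2 × 10 = 94.92 kips.
Design strength φR_n = 1 × 94.92 = 94.9 kips.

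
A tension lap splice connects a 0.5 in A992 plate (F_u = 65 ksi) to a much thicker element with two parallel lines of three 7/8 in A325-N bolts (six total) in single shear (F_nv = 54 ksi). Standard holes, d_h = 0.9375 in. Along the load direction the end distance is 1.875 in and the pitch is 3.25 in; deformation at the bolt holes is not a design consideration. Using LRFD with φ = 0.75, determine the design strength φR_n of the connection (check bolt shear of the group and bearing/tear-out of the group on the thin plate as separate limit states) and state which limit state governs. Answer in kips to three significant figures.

146 kips (bolt shear governs)

Bolt shear: A_b = π·0.875²/4 = 0.6013 in²; R_n = 54 × 0.6013 × 6 × 1 = 194.8 kips → 0.75 × 194.8 = 146 kips.
Bearing (1.5 l_c t F_u ≤ 3.0 d t F_u): upper limit = 3.0·0.875·0.5·65 = 85.31 kips.
  Edge l_c = 1.875 − 0.9375/2 = 1.406 → r_n = 68.55 kips; interior l_c = 3.25 − 0.9375 = 2.312 → r_n = 85.31 kips.
  R_n,bearing = 2·68.55 + 4·85.31 = 478.4 kips → 0.75 × 478.4 = 359 kips.
Bolt shear governs: 146 kips.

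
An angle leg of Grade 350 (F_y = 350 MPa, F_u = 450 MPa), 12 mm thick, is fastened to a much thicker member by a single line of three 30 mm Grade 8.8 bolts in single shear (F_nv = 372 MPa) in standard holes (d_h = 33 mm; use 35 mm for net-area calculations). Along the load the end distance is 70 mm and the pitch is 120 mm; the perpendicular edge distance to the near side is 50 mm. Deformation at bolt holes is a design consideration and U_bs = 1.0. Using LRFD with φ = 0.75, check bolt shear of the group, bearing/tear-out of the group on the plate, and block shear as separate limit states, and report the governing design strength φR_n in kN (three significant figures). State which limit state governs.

Bolt shear: A_b = π·30²/4 = 706.9 mm²; R_n = 372 × 706.9 × 3 × 1 / 1000 = 788.9 kN → 0.75 × 788.9 = 592 kN.
Bearing: edge l_c = 53.5, r_n = 346.7 kN; interior l_c = 87, r_n = 388.8 kN; R_n = 346.7 + 2·388.8 = 1124 kN → 843 kN.
Block shear: A_gv = 3720, A_nv = 2670, A_nt = 390 mm²; R_n = min(0.6F_uA_nv, 0.6F_yA_gv) + U_bs·F_u·A_nt = 896.4 kN → 672 kN.
Bolt shear governs: 592 kN.

592 kN (bolt shear governs)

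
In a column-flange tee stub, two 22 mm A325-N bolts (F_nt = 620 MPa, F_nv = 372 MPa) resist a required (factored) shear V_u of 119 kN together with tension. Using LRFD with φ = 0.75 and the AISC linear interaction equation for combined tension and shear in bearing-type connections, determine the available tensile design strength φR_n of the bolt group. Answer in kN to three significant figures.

A_b = π·22²/4 = 380.1 mm²; f_rv = 119 × 1000 / (2 × 380.1) = 156.5 MPa.
F'_nt = 1.3 F_nt − (F_nt / φF_nv) f_rv = 1.3·620 − (620/(0.75·372))·156.5 = 458.2 MPa, capped at F_nt → F'_nt = 458.2 MPa.
R_n = F'_nt · A_b · n = 458.2 × 380.1 × 2 / 1000 = 348.3 kN.
Design strength φR_n = 0.75 × 348.3 = 261 kN.

261 kN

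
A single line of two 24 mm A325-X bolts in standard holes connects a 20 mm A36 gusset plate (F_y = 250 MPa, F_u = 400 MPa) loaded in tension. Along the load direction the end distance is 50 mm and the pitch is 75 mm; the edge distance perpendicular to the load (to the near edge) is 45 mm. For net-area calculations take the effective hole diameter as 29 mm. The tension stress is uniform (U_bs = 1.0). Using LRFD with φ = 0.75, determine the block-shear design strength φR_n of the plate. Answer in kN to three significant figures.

Shear plane L_v = 50 + 1·75 = 125 mm; A_gv = 125 × 20 = 2500 mm².
A_nv = (125 − 1.5·29) × 20 = 1630 mm².
A_nt = (45 − 0.5·29) × 20 = 610 mm².
0.6 F_u A_nv = 391.2 kN; 0.6 F_y A_gv = 375 kN → shear yielding governs the shear term.
R_n = 375 + 1.0 × 400 × 610 / 1000 = 619 kN.
Design strength φR_n = 0.75 × 619 = 464 kN.

464 kN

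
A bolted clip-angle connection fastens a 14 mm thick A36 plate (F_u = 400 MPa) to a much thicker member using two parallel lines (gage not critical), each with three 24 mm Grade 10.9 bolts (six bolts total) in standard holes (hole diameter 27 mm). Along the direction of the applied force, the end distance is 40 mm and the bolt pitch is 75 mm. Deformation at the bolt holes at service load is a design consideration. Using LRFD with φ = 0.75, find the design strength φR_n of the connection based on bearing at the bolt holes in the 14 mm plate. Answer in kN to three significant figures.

1230 kN

Per bolt r_n = 1.2 l_c t F_u ≤ 2.4 d t F_u; upper limit = 2.4 × 24 × 14 × 400 / 1000 = 322.6 kN.
Edge bolt: l_c = 40 − 27/2 = 26.5 mm → 1.2 × 26.5 × 14 × 400 / 1000 = 178.1 → r_n = 178.1 kN.
Interior bolts: l_c = 75 − 27 = 48 mm → 1.2 × 48 × 14 × 400 / 1000 = 322.6 → r_n = 322.6 kN.
R_n = 2 × 178.1 + 4 × 322.6 = 1646 kN.
Design strength φR_n = 0.75 × 1646 = 1230 kN.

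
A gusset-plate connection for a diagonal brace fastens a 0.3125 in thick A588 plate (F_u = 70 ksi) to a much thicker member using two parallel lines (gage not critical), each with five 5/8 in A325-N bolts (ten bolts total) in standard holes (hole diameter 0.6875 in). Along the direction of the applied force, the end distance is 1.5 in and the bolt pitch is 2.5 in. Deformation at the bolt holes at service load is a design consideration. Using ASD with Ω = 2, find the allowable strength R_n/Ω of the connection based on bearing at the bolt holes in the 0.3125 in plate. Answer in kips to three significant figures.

162 kips

Per bolt r_n = 1.2 l_c t F_u ≤ 2.4 d t F_u; upper limit = 2.4 × 0.625 × 0.3125 × 70 = 32.81 kips.
Edge bolt: l_c = 1.5 − 0.6875/2 = 1.156 in → 1.2 × 1.156 × 0.3125 × 70 = 30.35 → r_n = 30.35 kips.
Interior bolts: l_c = 2.5 − 0.6875 = 1.812 in → 1.2 × 1.812 × 0.3125 × 70 = 47.58 → r_n = 32.81 kips.
R_n = 2 × 30.35 + 8 × 32.81 = 323.2 kips.
Allowable strength R_n/Ω = 323.2 / 2 = 162 kips.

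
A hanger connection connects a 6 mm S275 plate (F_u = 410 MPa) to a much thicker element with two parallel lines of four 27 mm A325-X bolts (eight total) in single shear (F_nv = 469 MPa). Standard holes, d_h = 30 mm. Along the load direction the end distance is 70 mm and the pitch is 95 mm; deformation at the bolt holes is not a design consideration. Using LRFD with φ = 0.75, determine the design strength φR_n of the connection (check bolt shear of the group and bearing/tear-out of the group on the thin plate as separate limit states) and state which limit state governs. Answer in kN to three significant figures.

Bolt shear: A_b = π·27²/4 = 572.6 mm²; R_n = 469 × 572.6 × 8 × 1 / 1000 = 2148 kN → 0.75 × 2148 = 1610 kN.
Bearing (1.5 l_c t F_u ≤ 3.0 d t F_u): upper limit = 3.0·27·6·410 / 1000 = 199.3 kN.
  Edge l_c = 70 − 30/2 = 55 → r_n = 199.3 kN; interior l_c = 95 − 30 = 65 → r_n = 199.3 kN.
  R_n,bearing = 2·199.3 + 6·199.3 = 1594 kN → 0.75 × 1594 = 1200 kN.
Bearing governs: 1200 kN.

1200 kN (bearing governs)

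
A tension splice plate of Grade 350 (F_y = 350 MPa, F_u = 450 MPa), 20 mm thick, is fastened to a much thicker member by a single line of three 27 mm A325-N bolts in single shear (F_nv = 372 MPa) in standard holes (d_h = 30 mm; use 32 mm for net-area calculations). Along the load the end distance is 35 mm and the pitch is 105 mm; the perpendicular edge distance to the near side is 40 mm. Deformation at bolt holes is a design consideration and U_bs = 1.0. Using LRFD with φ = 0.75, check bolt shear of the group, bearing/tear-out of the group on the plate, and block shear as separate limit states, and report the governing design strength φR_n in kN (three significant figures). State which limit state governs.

479 kN (bolt shear governs)

Bolt shear: A_b = π·27²/4 = 572.6 mm²; R_n = 372 × 572.6 × 3 × 1 / 1000 = 639 kN → 0.75 × 639 = 479 kN.
Bearing: edge l_c = 20, r_n = 216 kN; interior l_c = 75, r_n = 583.2 kN; R_n = 216 + 2·583.2 = 1382 kN → 1040 kN.
Block shear: A_gv = 4900, A_nv = 3300, A_nt = 480 mm²; R_n = min(0.6F_uA_nv, 0.6F_yA_gv) + U_bs·F_u·A_nt = 1107 kN → 830 kN.
Bolt shear governs: 479 kN.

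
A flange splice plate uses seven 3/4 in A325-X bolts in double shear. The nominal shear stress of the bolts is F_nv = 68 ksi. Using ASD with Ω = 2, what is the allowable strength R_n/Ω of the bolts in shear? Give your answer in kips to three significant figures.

A_b = π × 0.75² / 4 = 0.4418 in².
R_n = F_nv · A_b · n · n_s = 68 × 0.4418 × 7 × 2 = 420.6 kips.
Allowable strength R_n/Ω = 420.6 / 2 = 210 kips.

210 kips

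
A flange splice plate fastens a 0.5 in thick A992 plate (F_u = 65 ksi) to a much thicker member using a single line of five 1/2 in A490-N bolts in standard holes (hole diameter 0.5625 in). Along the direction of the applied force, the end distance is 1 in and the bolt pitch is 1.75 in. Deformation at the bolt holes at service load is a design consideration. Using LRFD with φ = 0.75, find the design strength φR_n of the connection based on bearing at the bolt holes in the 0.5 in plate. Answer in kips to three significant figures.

138 kips

Per bolt r_n = 1.2 l_c t F_u ≤ 2.4 d t F_u; upper limit = 2.4 × 0.5 × 0.5 × 65 = 39 kips.
Edge bolt: l_c = 1 − 0.5625/2 = 0.7188 in → 1.2 × 0.7188 × 0.5 × 65 = 28.03 → r_n = 28.03 kips.
Interior bolts: l_c = 1.75 − 0.5625 = 1.188 in → 1.2 × 1.188 × 0.5 × 65 = 46.31 → r_n = 39 kips.
R_n = 1 × 28.03 + 4 × 39 = 184 kips.
Design strength φR_n = 0.75 × 184 = 138 kips.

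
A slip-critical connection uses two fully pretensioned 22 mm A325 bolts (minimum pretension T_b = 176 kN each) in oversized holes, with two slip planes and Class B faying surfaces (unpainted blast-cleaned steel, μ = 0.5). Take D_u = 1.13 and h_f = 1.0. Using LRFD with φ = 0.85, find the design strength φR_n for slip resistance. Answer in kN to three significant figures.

338 kN

R_n = μ · D_u · h_f · T_b · n_s · n_b = 0.5 × 1.13 × 1.0 × 176 × 2 × 2 = 397.8 kN.
Design strength φR_n = 0.85 × 397.8 = 338 kN.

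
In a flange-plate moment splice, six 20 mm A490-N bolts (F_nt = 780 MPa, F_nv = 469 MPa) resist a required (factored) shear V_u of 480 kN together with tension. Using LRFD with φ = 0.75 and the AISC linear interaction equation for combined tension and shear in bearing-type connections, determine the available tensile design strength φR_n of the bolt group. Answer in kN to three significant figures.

635 kN

A_b = π·20²/4 = 314.2 mm²; f_rv = 480 × 1000 / (6 × 314.2) = 254.6 MPa.
F'_nt = 1.3 F_nt − (F_nt / φF_nv) f_rv = 1.3·780 − (780/(0.75·469))·254.6 = 449.3 MPa, capped at F_nt → F'_nt = 449.3 MPa.
R_n = F'_nt · A_b · n = 449.3 × 314.2 × 6 / 1000 = 847 kN.
Design strength φR_n = 0.75 × 847 = 635 kN.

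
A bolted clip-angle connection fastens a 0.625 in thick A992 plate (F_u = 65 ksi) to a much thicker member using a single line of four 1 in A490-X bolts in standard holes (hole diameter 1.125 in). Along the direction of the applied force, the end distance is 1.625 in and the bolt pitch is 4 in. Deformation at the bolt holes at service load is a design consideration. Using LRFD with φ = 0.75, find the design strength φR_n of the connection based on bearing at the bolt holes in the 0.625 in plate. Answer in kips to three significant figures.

Per bolt r_n = 1.2 l_c t F_u ≤ 2.4 d t F_u; upper limit = 2.4 × 1 × 0.625 × 65 = 97.5 kips.
Edge bolt: l_c = 1.625 − 1.125/2 = 1.062 in → 1.2 × 1.062 × 0.625 × 65 = 51.8 → r_n = 51.8 kips.
Interior bolts: l_c = 4 − 1.125 = 2.875 in → 1.2 × 2.875 × 0.625 × 65 = 140.2 → r_n = 97.5 kips.
R_n = 1 × 51.8 + 3 × 97.5 = 344.3 kips.
Design strength φR_n = 0.75 × 344.3 = 258 kips.

258 kips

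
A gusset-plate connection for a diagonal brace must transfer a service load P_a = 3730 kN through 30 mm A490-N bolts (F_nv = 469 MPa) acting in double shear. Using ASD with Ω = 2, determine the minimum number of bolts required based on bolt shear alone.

12 bolts

A_b = π·30²/4 = 706.9 mm².
Per-bolt allowable strength R_n/Ω = 469 × 706.9 × 2 / 1000 / 2 = 331.5 kN.
n ≥ 3730 / 331.5 = 11.25 → use 12 bolts.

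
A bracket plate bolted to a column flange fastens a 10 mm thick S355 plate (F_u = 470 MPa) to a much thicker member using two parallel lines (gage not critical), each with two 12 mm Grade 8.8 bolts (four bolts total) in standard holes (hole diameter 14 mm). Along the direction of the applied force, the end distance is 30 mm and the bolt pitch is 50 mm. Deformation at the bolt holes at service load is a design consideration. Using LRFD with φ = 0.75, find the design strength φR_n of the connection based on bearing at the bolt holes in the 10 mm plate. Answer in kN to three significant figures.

Per bolt r_n = 1.2 l_c t F_u ≤ 2.4 d t F_u; upper limit = 2.4 × 12 × 10 × 470 / 1000 = 135.4 kN.
Edge bolt: l_c = 30 − 14/2 = 23 mm → 1.2 × 23 × 10 × 470 / 1000 = 129.7 → r_n = 129.7 kN.
Interior bolts: l_c = 50 − 14 = 36 mm → 1.2 × 36 × 10 × 470 / 1000 = 203 → r_n = 135.4 kN.
R_n = 2 × 129.7 + 2 × 135.4 = 530.2 kN.
Design strength φR_n = 0.75 × 530.2 = 398 kN.

398 kN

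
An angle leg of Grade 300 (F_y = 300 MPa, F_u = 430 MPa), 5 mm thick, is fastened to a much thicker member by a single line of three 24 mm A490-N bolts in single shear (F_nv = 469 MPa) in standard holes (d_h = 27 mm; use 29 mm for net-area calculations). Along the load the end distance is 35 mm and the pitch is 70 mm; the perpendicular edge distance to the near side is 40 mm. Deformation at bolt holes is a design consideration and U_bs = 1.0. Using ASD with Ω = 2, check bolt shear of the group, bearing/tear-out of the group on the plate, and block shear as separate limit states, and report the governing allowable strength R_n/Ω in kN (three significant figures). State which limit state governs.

93.5 kN (block shear governs)

Bolt shear: A_b = π·24²/4 = 452.4 mm²; R_n = 469 × 452.4 × 3 × 1 / 1000 = 636.5 kN → 636.5 / 2 = 318 kN.
Bearing: edge l_c = 21.5, r_n = 55.47 kN; interior l_c = 43, r_n = 110.9 kN; R_n = 55.47 + 2·110.9 = 277.4 kN → 139 kN.
Block shear: A_gv = 875, A_nv = 512.5, A_nt = 127.5 mm²; R_n = min(0.6F_uA_nv, 0.6F_yA_gv) + U_bs·F_u·A_nt = 187.1 kN → 93.5 kN.
Block shear governs: 93.5 kN.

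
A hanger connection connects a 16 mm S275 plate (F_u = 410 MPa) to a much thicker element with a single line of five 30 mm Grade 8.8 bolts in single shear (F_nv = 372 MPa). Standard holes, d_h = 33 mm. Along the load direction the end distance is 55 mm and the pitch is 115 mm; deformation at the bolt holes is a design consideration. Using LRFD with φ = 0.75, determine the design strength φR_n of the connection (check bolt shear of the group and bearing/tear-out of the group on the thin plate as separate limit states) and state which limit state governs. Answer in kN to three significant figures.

Bolt shear: A_b = π·30²/4 = 706.9 mm²; R_n = 372 × 706.9 × 5 × 1 / 1000 = 1315 kN → 0.75 × 1315 = 986 kN.
Bearing (1.2 l_c t F_u ≤ 2.4 d t F_u): upper limit = 2.4·30·16·410 / 1000 = 472.3 kN.
  Edge l_c = 55 − 33/2 = 38.5 → r_n = 303.1 kN; interior l_c = 115 − 33 = 82 → r_n = 472.3 kN.
  R_n,bearing = 1·303.1 + 4·472.3 = 2192 kN → 0.75 × 2192 = 1640 kN.
Bolt shear governs: 986 kN.

986 kN (bolt shear governs)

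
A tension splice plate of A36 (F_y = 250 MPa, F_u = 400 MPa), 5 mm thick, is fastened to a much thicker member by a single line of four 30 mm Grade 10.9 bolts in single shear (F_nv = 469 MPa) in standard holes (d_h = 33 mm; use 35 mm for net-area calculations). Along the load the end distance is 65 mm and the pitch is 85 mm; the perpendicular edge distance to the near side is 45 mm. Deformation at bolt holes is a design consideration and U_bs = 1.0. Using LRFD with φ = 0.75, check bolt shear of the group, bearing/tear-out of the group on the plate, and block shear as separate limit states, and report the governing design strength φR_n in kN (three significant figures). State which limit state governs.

219 kN (block shear governs)

Bolt shear: A_b = π·30²/4 = 706.9 mm²; R_n = 469 × 706.9 × 4 × 1 / 1000 = 1326 kN → 0.75 × 1326 = 995 kN.
Bearing: edge l_c = 48.5, r_n = 116.4 kN; interior l_c = 52, r_n = 124.8 kN; R_n = 116.4 + 3·124.8 = 490.8 kN → 368 kN.
Block shear: A_gv = 1600, A_nv = 987.5, A_nt = 137.5 mm²; R_n = min(0.6F_uA_nv, 0.6F_yA_gv) + U_bs·F_u·A_nt = 292 kN → 219 kN.
Block shear governs: 219 kN.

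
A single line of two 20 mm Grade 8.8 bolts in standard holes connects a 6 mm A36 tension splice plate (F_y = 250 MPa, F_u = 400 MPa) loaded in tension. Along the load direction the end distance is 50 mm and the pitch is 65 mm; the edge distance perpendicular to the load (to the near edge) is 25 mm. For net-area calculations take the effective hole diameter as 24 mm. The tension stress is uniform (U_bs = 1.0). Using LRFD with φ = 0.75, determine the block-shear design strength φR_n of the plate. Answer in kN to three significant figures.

Shear plane L_v = 50 + 1·65 = 115 mm; A_gv = 115 × 6 = 690 mm².
A_nv = (115 − 1.5·24) × 6 = 474 mm².
A_nt = (25 − 0.5·24) × 6 = 78 mm².
0.6 F_u A_nv = 113.8 kN; 0.6 F_y A_gv = 103.5 kN → shear yielding governs the shear term.
R_n = 103.5 + 1.0 × 400 × 78 / 1000 = 134.7 kN.
Design strength φR_n = 0.75 × 134.7 = 101 kN.

101 kN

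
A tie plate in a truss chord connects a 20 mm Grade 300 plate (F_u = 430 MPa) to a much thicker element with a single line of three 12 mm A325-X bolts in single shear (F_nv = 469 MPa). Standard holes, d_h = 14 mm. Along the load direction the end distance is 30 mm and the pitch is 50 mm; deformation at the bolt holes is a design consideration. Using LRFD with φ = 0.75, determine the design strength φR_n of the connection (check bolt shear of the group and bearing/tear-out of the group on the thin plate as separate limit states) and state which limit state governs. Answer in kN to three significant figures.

119 kN (bolt shear governs)

Bolt shear: A_b = π·12²/4 = 113.1 mm²; R_n = 469 × 113.1 × 3 × 1 / 1000 = 159.1 kN → 0.75 × 159.1 = 119 kN.
Bearing (1.2 l_c t F_u ≤ 2.4 d t F_u): upper limit = 2.4·12·20·430 / 1000 = 247.7 kN.
  Edge l_c = 30 − 14/2 = 23 → r_n = 237.4 kN; interior l_c = 50 − 14 = 36 → r_n = 247.7 kN.
  R_n,bearing = 1·237.4 + 2·247.7 = 732.7 kN → 0.75 × 732.7 = 550 kN.
Bolt shear governs: 119 kN.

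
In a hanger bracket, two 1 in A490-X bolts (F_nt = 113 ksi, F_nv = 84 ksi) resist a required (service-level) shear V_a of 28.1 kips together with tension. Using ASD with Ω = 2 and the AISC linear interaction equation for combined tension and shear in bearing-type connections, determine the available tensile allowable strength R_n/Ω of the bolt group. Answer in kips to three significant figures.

A_b = π·1²/4 = 0.7854 in²; f_rv = 28.1 / (2 × 0.7854) = 17.89 ksi.
F'_nt = 1.3 F_nt − (Ω F_nt / F_nv) f_rv = 1.3·113 − (2·113/84)·17.89 = 98.77 ksi, capped at F_nt → F'_nt = 98.77 ksi.
R_n = F'_nt · A_b · n = 98.77 × 0.7854 × 2 = 155.1 kips.
Allowable strength R_n/Ω = 155.1 / 2 = 77.6 kips.

77.6 kips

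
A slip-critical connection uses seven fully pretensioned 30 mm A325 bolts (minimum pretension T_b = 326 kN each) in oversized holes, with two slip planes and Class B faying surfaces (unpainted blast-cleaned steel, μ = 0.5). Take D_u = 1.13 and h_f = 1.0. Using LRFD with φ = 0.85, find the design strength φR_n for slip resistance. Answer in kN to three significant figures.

2190 kN

R_n = μ · D_u · h_f · T_b · n_s · n_b = 0.5 × 1.13 × 1.0 × 326 × 2 × 7 = 2579 kN.
Design strength φR_n = 0.85 × 2579 = 2190 kN.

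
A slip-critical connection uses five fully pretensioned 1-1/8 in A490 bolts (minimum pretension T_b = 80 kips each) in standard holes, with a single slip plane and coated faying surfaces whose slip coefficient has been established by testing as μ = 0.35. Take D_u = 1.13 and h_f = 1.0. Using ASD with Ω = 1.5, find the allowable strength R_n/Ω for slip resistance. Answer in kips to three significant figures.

105 kips

R_n = μ · D_u · h_f · T_b · n_s · n_b = 0.35 × 1.13 × 1.0 × 80 × 1 × 5 = 158.2 kips.
Allowable strength R_n/Ω = 158.2 / 1.5 = 105 kips.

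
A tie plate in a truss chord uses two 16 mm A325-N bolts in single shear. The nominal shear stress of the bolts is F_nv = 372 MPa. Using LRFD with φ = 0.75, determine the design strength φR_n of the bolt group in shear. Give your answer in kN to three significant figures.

A_b = π × 16² / 4 = 201.1 mm².
R_n = F_nv · A_b · n · n_s = 372 × 201.1 × 2 × 1 / 1000 = 149.6 kN.
Design strength φR_n = 0.75 × 149.6 = 112 kN.

112 kN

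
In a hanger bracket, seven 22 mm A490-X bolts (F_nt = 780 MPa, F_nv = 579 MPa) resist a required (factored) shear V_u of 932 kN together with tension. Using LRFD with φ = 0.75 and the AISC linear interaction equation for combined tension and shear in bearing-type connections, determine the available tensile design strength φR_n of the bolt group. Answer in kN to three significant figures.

A_b = π·22²/4 = 380.1 mm²; f_rv = 932 × 1000 / (7 × 380.1) = 350.3 MPa.
F'_nt = 1.3 F_nt − (F_nt / φF_nv) f_rv = 1.3·780 − (780/(0.75·579))·350.3 = 384.9 MPa, capped at F_nt → F'_nt = 384.9 MPa.
R_n = F'_nt · A_b · n = 384.9 × 380.1 × 7 / 1000 = 1024 kN.
Design strength φR_n = 0.75 × 1024 = 768 kN.

768 kN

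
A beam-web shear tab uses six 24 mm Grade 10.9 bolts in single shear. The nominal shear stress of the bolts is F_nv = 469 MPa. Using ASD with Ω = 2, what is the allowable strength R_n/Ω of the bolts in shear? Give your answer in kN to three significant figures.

637 kN

A_b = π × 24² / 4 = 452.4 mm².
R_n = F_nv · A_b · n · n_s = 469 × 452.4 × 6 × 1 / 1000 = 1273 kN.
Allowable strength R_n/Ω = 1273 / 2 = 637 kN.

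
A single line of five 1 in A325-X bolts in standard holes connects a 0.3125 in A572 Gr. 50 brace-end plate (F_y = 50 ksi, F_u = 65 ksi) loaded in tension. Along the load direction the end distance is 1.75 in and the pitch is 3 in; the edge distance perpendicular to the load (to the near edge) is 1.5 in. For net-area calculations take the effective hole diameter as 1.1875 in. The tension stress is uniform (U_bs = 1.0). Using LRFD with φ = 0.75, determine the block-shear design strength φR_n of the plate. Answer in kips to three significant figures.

Shear plane L_v = 1.75 + 4·3 = 13.75 in; A_gv = 13.75 × 0.3125 = 4.297 in².
A_nv = (13.75 − 4.5·1.1875) × 0.3125 = 2.627 in².
A_nt = (1.5 − 0.5·1.1875) × 0.3125 = 0.2832 in².
0.6 F_u A_nv = 102.5 kips; 0.6 F_y A_gv = 128.9 kips → shear rupture governs the shear term.
R_n = 102.5 + 1.0 × 65 × 0.2832 = 120.9 kips.
Design strength φR_n = 0.75 × 120.9 = 90.6 kips.

90.6 kips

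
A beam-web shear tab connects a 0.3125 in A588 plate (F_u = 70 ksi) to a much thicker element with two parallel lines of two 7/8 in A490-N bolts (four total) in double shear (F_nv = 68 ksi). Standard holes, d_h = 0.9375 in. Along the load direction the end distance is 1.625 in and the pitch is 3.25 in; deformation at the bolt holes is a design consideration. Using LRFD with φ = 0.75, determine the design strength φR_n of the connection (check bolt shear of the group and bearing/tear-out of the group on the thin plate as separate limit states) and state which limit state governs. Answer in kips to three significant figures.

114 kips (bearing governs)

Bolt shear: A_b = π·0.875²/4 = 0.6013 in²; R_n = 68 × 0.6013 × 4 × 2 = 327.1 kips → 0.75 × 327.1 = 245 kips.
Bearing (1.2 l_c t F_u ≤ 2.4 d t F_u): upper limit = 2.4·0.875·0.3125·70 = 45.94 kips.
  Edge l_c = 1.625 − 0.9375/2 = 1.156 → r_n = 30.35 kips; interior l_c = 3.25 − 0.9375 = 2.312 → r_n = 45.94 kips.
  R_n,bearing = 2·30.35 + 2·45.94 = 152.6 kips → 0.75 × 152.6 = 114 kips.
Bearing governs: 114 kips.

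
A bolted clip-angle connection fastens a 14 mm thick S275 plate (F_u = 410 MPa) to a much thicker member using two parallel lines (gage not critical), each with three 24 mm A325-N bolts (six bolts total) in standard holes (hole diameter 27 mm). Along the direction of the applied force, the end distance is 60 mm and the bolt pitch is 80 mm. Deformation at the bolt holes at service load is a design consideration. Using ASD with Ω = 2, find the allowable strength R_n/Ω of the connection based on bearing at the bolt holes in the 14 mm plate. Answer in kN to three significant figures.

Per bolt r_n = 1.2 l_c t F_u ≤ 2.4 d t F_u; upper limit = 2.4 × 24 × 14 × 410 / 1000 = 330.6 kN.
Edge bolt: l_c = 60 − 27/2 = 46.5 mm → 1.2 × 46.5 × 14 × 410 / 1000 = 320.3 → r_n = 320.3 kN.
Interior bolts: l_c = 80 − 27 = 53 mm → 1.2 × 53 × 14 × 410 / 1000 = 365.1 → r_n = 330.6 kN.
R_n = 2 × 320.3 + 4 × 330.6 = 1963 kN.
Allowable strength R_n/Ω = 1963 / 2 = 982 kN.

982 kN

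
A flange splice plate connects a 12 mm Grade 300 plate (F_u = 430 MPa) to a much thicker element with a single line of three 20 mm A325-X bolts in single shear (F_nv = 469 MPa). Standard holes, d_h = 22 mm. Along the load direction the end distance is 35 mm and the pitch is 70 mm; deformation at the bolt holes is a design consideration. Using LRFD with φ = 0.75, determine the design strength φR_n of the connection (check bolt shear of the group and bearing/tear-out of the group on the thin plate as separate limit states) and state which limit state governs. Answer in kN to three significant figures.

Bolt shear: A_b = π·20²/4 = 314.2 mm²; R_n = 469 × 314.2 × 3 × 1 / 1000 = 442 kN → 0.75 × 442 = 332 kN.
Bearing (1.2 l_c t F_u ≤ 2.4 d t F_u): upper limit = 2.4·20·12·430 / 1000 = 247.7 kN.
  Edge l_c = 35 − 22/2 = 24 → r_n = 148.6 kN; interior l_c = 70 − 22 = 48 → r_n = 247.7 kN.
  R_n,bearing = 1·148.6 + 2·247.7 = 644 kN → 0.75 × 644 = 483 kN.
Bolt shear governs: 332 kN.

332 kN (bolt shear governs)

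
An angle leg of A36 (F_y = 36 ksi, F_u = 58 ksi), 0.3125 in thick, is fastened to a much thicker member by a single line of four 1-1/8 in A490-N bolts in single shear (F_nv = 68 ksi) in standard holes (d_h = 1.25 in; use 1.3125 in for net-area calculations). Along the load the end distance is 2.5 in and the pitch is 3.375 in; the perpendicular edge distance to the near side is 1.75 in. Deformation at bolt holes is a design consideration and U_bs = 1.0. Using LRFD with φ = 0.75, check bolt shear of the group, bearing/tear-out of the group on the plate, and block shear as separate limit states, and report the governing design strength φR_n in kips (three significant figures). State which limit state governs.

78.8 kips (block shear governs)

Bolt shear: A_b = π·1.125²/4 = 0.994 in²; R_n = 68 × 0.994 × 4 × 1 = 270.4 kips → 0.75 × 270.4 = 203 kips.
Bearing: edge l_c = 1.875, r_n = 40.78 kips; interior l_c = 2.125, r_n = 46.22 kips; R_n = 40.78 + 3·46.22 = 179.4 kips → 135 kips.
Block shear: A_gv = 3.945, A_nv = 2.51, A_nt = 0.3418 in²; R_n = min(0.6F_uA_nv, 0.6F_yA_gv) + U_bs·F_u·A_nt = 105 kips → 78.8 kips.
Block shear governs: 78.8 kips.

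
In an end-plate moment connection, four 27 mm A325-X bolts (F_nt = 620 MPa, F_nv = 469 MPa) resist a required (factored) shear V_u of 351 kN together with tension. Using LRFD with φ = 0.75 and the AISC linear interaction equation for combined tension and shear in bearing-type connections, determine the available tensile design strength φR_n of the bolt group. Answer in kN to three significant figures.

A_b = π·27²/4 = 572.6 mm²; f_rv = 351 × 1000 / (4 × 572.6) = 153.3 MPa.
F'_nt = 1.3 F_nt − (F_nt / φF_nv) f_rv = 1.3·620 − (620/(0.75·469))·153.3 = 535.9 MPa, capped at F_nt → F'_nt = 535.9 MPa.
R_n = F'_nt · A_b · n = 535.9 × 572.6 × 4 / 1000 = 1227 kN.
Design strength φR_n = 0.75 × 1227 = 920 kN.

920 kN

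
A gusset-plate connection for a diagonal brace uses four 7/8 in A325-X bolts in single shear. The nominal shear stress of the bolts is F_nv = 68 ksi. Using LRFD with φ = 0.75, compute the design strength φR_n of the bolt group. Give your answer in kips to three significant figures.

123 kips

A_b = π × 0.875² / 4 = 0.6013 in².
R_n = F_nv · A_b · n · n_s = 68 × 0.6013 × 4 × 1 = 163.6 kips.
Design strength φR_n = 0.75 × 163.6 = 123 kips.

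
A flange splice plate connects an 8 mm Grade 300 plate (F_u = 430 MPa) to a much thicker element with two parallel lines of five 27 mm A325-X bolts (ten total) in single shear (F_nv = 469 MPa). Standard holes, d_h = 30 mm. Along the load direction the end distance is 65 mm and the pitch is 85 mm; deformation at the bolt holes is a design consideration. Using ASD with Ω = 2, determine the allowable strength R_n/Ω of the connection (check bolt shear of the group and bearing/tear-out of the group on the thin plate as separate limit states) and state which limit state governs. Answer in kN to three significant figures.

1100 kN (bearing governs)

Bolt shear: A_b = π·27²/4 = 572.6 mm²; R_n = 469 × 572.6 × 10 × 1 / 1000 = 2685 kN → 2685 / 2 = 1340 kN.
Bearing (1.2 l_c t F_u ≤ 2.4 d t F_u): upper limit = 2.4·27·8·430 / 1000 = 222.9 kN.
  Edge l_c = 65 − 30/2 = 50 → r_n = 206.4 kN; interior l_c = 85 − 30 = 55 → r_n = 222.9 kN.
  R_n,bearing = 2·206.4 + 8·222.9 = 2196 kN → 2196 / 2 = 1100 kN.
Bearing governs: 1100 kN.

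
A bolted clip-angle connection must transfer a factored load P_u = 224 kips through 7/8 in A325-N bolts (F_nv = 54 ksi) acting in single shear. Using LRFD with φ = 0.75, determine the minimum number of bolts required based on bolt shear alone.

A_b = π·0.875²/4 = 0.6013 in².
Per-bolt design strength φR_n = 0.75 × 54 × 0.6013 × 1 = 24.35 kips.
n ≥ 224 / 24.35 = 9.198 → use 10 bolts.

10 bolts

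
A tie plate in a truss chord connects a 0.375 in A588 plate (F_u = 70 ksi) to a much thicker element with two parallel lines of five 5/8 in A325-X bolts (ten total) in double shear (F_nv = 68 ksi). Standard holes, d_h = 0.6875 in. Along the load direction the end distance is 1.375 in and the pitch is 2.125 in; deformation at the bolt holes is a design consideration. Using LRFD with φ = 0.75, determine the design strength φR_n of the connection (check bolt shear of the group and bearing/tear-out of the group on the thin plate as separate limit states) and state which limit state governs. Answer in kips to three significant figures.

Bolt shear: A_b = π·0.625²/4 = 0.3068 in²; R_n = 68 × 0.3068 × 10 × 2 = 417.2 kips → 0.75 × 417.2 = 313 kips.
Bearing (1.2 l_c t F_u ≤ 2.4 d t F_u): upper limit = 2.4·0.625·0.375·70 = 39.38 kips.
  Edge l_c = 1.375 − 0.6875/2 = 1.031 → r_n = 32.48 kips; interior l_c = 2.125 − 0.6875 = 1.438 → r_n = 39.38 kips.
  R_n,bearing = 2·32.48 + 8·39.38 = 380 kips → 0.75 × 380 = 285 kips.
Bearing governs: 285 kips.

285 kips (bearing governs)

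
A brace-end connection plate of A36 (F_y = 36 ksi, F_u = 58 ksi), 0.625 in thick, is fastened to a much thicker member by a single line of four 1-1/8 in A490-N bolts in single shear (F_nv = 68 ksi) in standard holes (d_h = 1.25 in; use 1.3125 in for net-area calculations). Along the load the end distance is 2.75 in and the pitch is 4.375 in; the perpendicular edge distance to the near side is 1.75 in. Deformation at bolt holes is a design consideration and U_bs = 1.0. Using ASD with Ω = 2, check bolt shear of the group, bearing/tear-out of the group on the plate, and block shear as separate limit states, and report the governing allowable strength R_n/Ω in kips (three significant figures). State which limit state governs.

Bolt shear: A_b = π·1.125²/4 = 0.994 in²; R_n = 68 × 0.994 × 4 × 1 = 270.4 kips → 270.4 / 2 = 135 kips.
Bearing: edge l_c = 2.125, r_n = 92.44 kips; interior l_c = 3.125, r_n = 97.87 kips; R_n = 92.44 + 3·97.87 = 386.1 kips → 193 kips.
Block shear: A_gv = 9.922, A_nv = 7.051, A_nt = 0.6836 in²; R_n = min(0.6F_uA_nv, 0.6F_yA_gv) + U_bs·F_u·A_nt = 254 kips → 127 kips.
Block shear governs: 127 kips.

127 kips (block shear governs)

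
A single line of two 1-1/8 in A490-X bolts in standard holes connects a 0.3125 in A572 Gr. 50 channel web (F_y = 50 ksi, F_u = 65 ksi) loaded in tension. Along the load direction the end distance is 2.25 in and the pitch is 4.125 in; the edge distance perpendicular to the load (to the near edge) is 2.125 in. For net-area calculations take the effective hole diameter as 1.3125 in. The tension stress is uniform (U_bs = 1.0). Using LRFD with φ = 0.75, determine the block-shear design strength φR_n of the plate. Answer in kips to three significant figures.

62.7 kips

Shear plane L_v = 2.25 + 1·4.125 = 6.375 in; A_gv = 6.375 × 0.3125 = 1.992 in².
A_nv = (6.375 − 1.5·1.3125) × 0.3125 = 1.377 in².
A_nt = (2.125 − 0.5·1.3125) × 0.3125 = 0.459 in².
0.6 F_u A_nv = 53.7 kips; 0.6 F_y A_gv = 59.77 kips → shear rupture governs the shear term.
R_n = 53.7 + 1.0 × 65 × 0.459 = 83.54 kips.
Design strength φR_n = 0.75 × 83.54 = 62.7 kips.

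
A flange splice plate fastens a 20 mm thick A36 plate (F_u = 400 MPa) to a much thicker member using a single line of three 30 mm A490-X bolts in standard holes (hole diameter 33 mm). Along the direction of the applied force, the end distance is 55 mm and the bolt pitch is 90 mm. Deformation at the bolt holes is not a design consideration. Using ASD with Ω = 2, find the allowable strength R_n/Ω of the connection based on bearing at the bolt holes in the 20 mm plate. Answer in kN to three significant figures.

915 kN

Per bolt r_n = 1.5 l_c t F_u ≤ 3.0 d t F_u; upper limit = 3.0 × 30 × 20 × 400 / 1000 = 720 kN.
Edge bolt: l_c = 55 − 33/2 = 38.5 mm → 1.5 × 38.5 × 20 × 400 / 1000 = 462 → r_n = 462 kN.
Interior bolts: l_c = 90 − 33 = 57 mm → 1.5 × 57 × 20 × 400 / 1000 = 684 → r_n = 684 kN.
R_n = 1 × 462 + 2 × 684 = 1830 kN.
Allowable strength R_n/Ω = 1830 / 2 = 915 kN.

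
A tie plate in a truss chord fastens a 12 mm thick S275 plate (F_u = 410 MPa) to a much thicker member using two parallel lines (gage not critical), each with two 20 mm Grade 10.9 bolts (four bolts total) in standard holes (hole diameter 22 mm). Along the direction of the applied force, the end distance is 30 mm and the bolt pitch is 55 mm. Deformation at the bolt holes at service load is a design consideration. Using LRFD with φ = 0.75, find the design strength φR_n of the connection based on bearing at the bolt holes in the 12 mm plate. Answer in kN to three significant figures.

461 kN

Per bolt r_n = 1.2 l_c t F_u ≤ 2.4 d t F_u; upper limit = 2.4 × 20 × 12 × 410 / 1000 = 236.2 kN.
Edge bolt: l_c = 30 − 22/2 = 19 mm → 1.2 × 19 × 12 × 410 / 1000 = 112.2 → r_n = 112.2 kN.
Interior bolts: l_c = 55 − 22 = 33 mm → 1.2 × 33 × 12 × 410 / 1000 = 194.8 → r_n = 194.8 kN.
R_n = 2 × 112.2 + 2 × 194.8 = 614 kN.
Design strength φR_n = 0.75 × 614 = 461 kN.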